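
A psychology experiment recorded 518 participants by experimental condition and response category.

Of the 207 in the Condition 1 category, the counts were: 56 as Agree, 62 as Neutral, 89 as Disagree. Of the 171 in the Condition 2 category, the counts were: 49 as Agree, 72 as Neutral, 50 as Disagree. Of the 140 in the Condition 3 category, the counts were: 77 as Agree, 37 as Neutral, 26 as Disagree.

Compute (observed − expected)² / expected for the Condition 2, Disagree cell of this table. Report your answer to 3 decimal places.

0.367

Row total (Condition 2) = 171; column total (Disagree) = 165; N = 518.
Expected count E = 171 × 165 / 518 = 54.4691.
Contribution = (O − E)²/E = (50 − 54.4691)² / 54.4691 = 0.367.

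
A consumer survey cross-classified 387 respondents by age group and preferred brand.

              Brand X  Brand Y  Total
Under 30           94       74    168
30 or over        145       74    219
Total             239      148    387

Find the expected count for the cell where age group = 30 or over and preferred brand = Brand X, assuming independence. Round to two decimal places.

135.25

Row total (30 or over) = 219; column total (Brand X) = 239; grand total N = 387.
Expected count = (row total × column total) / N = 219 × 239 / 387 = 135.25.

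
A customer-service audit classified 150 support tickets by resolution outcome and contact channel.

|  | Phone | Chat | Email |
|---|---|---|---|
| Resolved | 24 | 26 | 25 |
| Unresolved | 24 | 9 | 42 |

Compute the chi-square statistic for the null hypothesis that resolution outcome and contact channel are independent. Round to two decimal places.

12.57

Row totals: 75, 75. Column totals: 48, 35, 67. Grand total N = 150.
Expected counts (row total × column total / N):
  Resolved, Phone: 75×48/150 = 24.000
  Resolved, Chat: 75×35/150 = 17.500
  Resolved, Email: 75×67/150 = 33.500
  Unresolved, Phone: 75×48/150 = 24.000
  Unresolved, Chat: 75×35/150 = 17.500
  Unresolved, Email: 75×67/150 = 33.500
Contributions (O − E)²/E:
  (24 − 24.000)²/24.000 = 0.0000
  (26 − 17.500)²/17.500 = 4.1286
  (25 − 33.500)²/33.500 = 2.1567
  (24 − 24.000)²/24.000 = 0.0000
  (9 − 17.500)²/17.500 = 4.1286
  (42 − 33.500)²/33.500 = 2.1567
χ² = 0.0000 + 4.1286 + 2.1567 + 0.0000 + 4.1286 + 2.1567 = 12.57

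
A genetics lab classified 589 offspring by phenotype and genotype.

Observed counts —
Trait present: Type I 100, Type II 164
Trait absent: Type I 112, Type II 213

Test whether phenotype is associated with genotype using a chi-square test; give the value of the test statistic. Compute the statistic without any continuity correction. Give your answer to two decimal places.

Row totals: 264, 325. Column totals: 212, 377. Grand total N = 589.
Expected counts (row total × column total / N):
  Trait present, Type I: 264×212/589 = 95.022
  Trait present, Type II: 264×377/589 = 168.978
  Trait absent, Type I: 325×212/589 = 116.978
  Trait absent, Type II: 325×377/589 = 208.022
Contributions (O − E)²/E:
  (100 − 95.022)²/95.022 = 0.2608
  (164 − 168.978)²/168.978 = 0.1466
  (112 − 116.978)²/116.978 = 0.2118
  (213 − 208.022)²/208.022 = 0.1191
χ² = 0.2608 + 0.1466 + 0.2118 + 0.1191 = 0.74

0.74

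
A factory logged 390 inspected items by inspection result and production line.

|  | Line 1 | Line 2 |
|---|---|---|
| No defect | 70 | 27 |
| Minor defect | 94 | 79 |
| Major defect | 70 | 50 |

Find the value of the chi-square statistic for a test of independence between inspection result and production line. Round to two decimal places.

Row totals: 97, 173, 120. Column totals: 234, 156. Grand total N = 390.
Expected counts (row total × column total / N):
  No defect, Line 1: 97×234/390 = 58.200
  No defect, Line 2: 97×156/390 = 38.800
  Minor defect, Line 1: 173×234/390 = 103.800
  Minor defect, Line 2: 173×156/390 = 69.200
  Major defect, Line 1: 120×234/390 = 72.000
  Major defect, Line 2: 120×156/390 = 48.000
Contributions (O − E)²/E:
  (70 − 58.200)²/58.200 = 2.3924
  (27 − 38.800)²/38.800 = 3.5887
  (94 − 103.800)²/103.800 = 0.9252
  (79 − 69.200)²/69.200 = 1.3879
  (70 − 72.000)²/72.000 = 0.0556
  (50 − 48.000)²/48.000 = 0.0833
χ² = 2.3924 + 3.5887 + 0.9252 + 1.3879 + 0.0556 + 0.0833 = 8.43

8.43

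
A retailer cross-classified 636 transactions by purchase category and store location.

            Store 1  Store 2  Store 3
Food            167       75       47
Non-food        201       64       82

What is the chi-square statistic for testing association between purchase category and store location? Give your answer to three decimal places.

8.288

Row totals: 289, 347. Column totals: 368, 139, 129. Grand total N = 636.
Expected counts (row total × column total / N):
  Food, Store 1: 289×368/636 = 167.2201
  Food, Store 2: 289×139/636 = 63.1619
  Food, Store 3: 289×129/636 = 58.6179
  Non-food, Store 1: 347×368/636 = 200.7799
  Non-food, Store 2: 347×139/636 = 75.8381
  Non-food, Store 3: 347×129/636 = 70.3821
Contributions (O − E)²/E:
  (167 − 167.2201)²/167.2201 = 0.0003
  (75 − 63.1619)²/63.1619 = 2.2188
  (47 − 58.6179)²/58.6179 = 2.3026
  (201 − 200.7799)²/200.7799 = 0.0002
  (64 − 75.8381)²/75.8381 = 1.8479
  (82 − 70.3821)²/70.3821 = 1.9178
χ² = 0.0003 + 2.2188 + 2.3026 + 0.0002 + 1.8479 + 1.9178 = 8.288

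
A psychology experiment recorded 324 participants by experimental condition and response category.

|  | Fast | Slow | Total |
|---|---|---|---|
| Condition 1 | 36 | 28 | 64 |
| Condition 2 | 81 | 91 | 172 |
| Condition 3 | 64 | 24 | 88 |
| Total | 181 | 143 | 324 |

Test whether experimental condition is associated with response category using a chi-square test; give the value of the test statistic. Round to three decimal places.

15.520

Grand total N = 324.
Expected counts (row total × column total / N):
  Condition 1, Fast: 64×181/324 = 35.7531
  Condition 1, Slow: 64×143/324 = 28.2469
  Condition 2, Fast: 172×181/324 = 96.0864
  Condition 2, Slow: 172×143/324 = 75.9136
  Condition 3, Fast: 88×181/324 = 49.1605
  Condition 3, Slow: 88×143/324 = 38.8395
Contributions (O − E)²/E:
  (36 − 35.7531)²/35.7531 = 0.0017
  (28 − 28.2469)²/28.2469 = 0.0022
  (81 − 96.0864)²/96.0864 = 2.3687
  (91 − 75.9136)²/75.9136 = 2.9981
  (64 − 49.1605)²/49.1605 = 4.4794
  (24 − 38.8395)²/38.8395 = 5.6698
χ² = 0.0017 + 0.0022 + 2.3687 + 2.9981 + 4.4794 + 5.6698 = 15.520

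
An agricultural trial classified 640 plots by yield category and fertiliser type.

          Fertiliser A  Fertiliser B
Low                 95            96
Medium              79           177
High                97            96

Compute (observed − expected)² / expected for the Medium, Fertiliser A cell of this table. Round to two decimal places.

7.97

Row total (Medium) = 256; column total (Fertiliser A) = 271; N = 640.
Expected count E = 256 × 271 / 640 = 108.400.
Contribution = (O − E)²/E = (79 − 108.400)² / 108.400 = 7.97.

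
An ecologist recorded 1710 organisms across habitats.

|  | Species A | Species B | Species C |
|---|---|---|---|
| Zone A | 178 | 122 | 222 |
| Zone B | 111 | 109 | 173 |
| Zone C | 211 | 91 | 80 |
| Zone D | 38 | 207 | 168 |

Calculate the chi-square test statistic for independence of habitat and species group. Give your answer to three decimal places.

239.375

Row totals: 522, 393, 382, 413. Column totals: 538, 529, 643. Grand total N = 1710.
Expected counts (row total × column total / N):
  Zone A, Species A: 522×538/1710 = 164.2316
  Zone A, Species B: 522×529/1710 = 161.4842
  Zone A, Species C: 522×643/1710 = 196.2842
  Zone B, Species A: 393×538/1710 = 123.6456
  Zone B, Species B: 393×529/1710 = 121.5772
  Zone B, Species C: 393×643/1710 = 147.7772
  Zone C, Species A: 382×538/1710 = 120.1848
  Zone C, Species B: 382×529/1710 = 118.1743
  Zone C, Species C: 382×643/1710 = 143.6409
  Zone D, Species A: 413×538/1710 = 129.9380
  Zone D, Species B: 413×529/1710 = 127.7643
  Zone D, Species C: 413×643/1710 = 155.2977
Contributions (O − E)²/E:
  (178 − 164.2316)²/164.2316 = 1.1543
  (122 − 161.4842)²/161.4842 = 9.6542
  (222 − 196.2842)²/196.2842 = 3.3691
  (111 − 123.6456)²/123.6456 = 1.2933
  (109 − 121.5772)²/121.5772 = 1.3011
  (173 − 147.7772)²/147.7772 = 4.3051
  (211 − 120.1848)²/120.1848 = 68.6227
  (91 − 118.1743)²/118.1743 = 6.2488
  (80 − 143.6409)²/143.6409 = 28.1965
  (38 − 129.9380)²/129.9380 = 65.0510
  (207 − 127.7643)²/127.7643 = 49.1397
  (168 − 155.2977)²/155.2977 = 1.0390
χ² = 1.1543 + 9.6542 + 3.3691 + 1.2933 + 1.3011 + 4.3051 + 68.6227 + 6.2488 + 28.1965 + 65.0510 + 49.1397 + 1.0390 = 239.375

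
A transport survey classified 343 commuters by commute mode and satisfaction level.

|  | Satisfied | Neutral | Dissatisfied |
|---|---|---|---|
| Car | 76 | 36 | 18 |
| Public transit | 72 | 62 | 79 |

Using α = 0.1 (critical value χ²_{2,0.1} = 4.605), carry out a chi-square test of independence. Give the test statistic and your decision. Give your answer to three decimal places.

Row totals: 130, 213. Column totals: 148, 98, 97. Grand total N = 343.
Expected counts (row total × column total / N):
  Car, Satisfied: 130×148/343 = 56.0933
  Car, Neutral: 130×98/343 = 37.1429
  Car, Dissatisfied: 130×97/343 = 36.7638
  Public transit, Satisfied: 213×148/343 = 91.9067
  Public transit, Neutral: 213×98/343 = 60.8571
  Public transit, Dissatisfied: 213×97/343 = 60.2362
Contributions (O − E)²/E:
  (76 − 56.0933)²/56.0933 = 7.0646
  (36 − 37.1429)²/37.1429 = 0.0352
  (18 − 36.7638)²/36.7638 = 9.5768
  (72 − 91.9067)²/91.9067 = 4.3117
  (62 − 60.8571)²/60.8571 = 0.0215
  (79 − 60.2362)²/60.2362 = 5.8450
χ² = 7.0646 + 0.0352 + 9.5768 + 4.3117 + 0.0215 + 5.8450 = 26.855
df = (2−1)(3−1) = 2. Since 26.855 > 4.605, reject the null hypothesis of independence at α = 0.1.

26.855; reject H₀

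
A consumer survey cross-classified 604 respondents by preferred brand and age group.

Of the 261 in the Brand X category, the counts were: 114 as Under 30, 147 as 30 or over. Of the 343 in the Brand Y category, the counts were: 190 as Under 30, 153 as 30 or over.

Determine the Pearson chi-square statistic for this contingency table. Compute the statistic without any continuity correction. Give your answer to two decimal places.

8.14

Row totals: 261, 343. Column totals: 304, 300. Grand total N = 604.
Expected counts (row total × column total / N):
  Brand X, Under 30: 261×304/604 = 131.364
  Brand X, 30 or over: 261×300/604 = 129.636
  Brand Y, Under 30: 343×304/604 = 172.636
  Brand Y, 30 or over: 343×300/604 = 170.364
Contributions (O − E)²/E:
  (114 − 131.364)²/131.364 = 2.2952
  (147 − 129.636)²/129.636 = 2.3258
  (190 − 172.636)²/172.636 = 1.7465
  (153 − 170.364)²/170.364 = 1.7698
χ² = 2.2952 + 2.3258 + 1.7465 + 1.7698 = 8.14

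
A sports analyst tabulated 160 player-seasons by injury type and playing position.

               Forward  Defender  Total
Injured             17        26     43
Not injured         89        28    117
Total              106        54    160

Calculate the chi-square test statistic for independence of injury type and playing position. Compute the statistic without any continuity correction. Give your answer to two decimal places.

18.77

Grand total N = 160.
Expected counts (row total × column total / N):
  Injured, Forward: 43×106/160 = 28.488
  Injured, Defender: 43×54/160 = 14.512
  Not injured, Forward: 117×106/160 = 77.513
  Not injured, Defender: 117×54/160 = 39.487
Contributions (O − E)²/E:
  (17 − 28.488)²/28.488 = 4.6326
  (26 − 14.512)²/14.512 = 9.0941
  (89 − 77.513)²/77.513 = 1.7023
  (28 − 39.487)²/39.487 = 3.3416
χ² = 4.6326 + 9.0941 + 1.7023 + 3.3416 = 18.77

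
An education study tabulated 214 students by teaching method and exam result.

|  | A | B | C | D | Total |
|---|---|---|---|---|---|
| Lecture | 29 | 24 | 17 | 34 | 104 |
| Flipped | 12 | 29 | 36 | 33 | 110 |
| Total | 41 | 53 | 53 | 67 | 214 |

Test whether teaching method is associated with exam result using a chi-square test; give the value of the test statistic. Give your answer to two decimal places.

14.19

Grand total N = 214.
Expected counts (row total × column total / N):
  Lecture, A: 104×41/214 = 19.925
  Lecture, B: 104×53/214 = 25.757
  Lecture, C: 104×53/214 = 25.757
  Lecture, D: 104×67/214 = 32.561
  Flipped, A: 110×41/214 = 21.075
  Flipped, B: 110×53/214 = 27.243
  Flipped, C: 110×53/214 = 27.243
  Flipped, D: 110×67/214 = 34.439
Contributions (O − E)²/E:
  (29 − 19.925)²/19.925 = 4.1333
  (24 − 25.757)²/25.757 = 0.1199
  (17 − 25.757)²/25.757 = 2.9773
  (34 − 32.561)²/32.561 = 0.0636
  (12 − 21.075)²/21.075 = 3.9077
  (29 − 27.243)²/27.243 = 0.1133
  (36 − 27.243)²/27.243 = 2.8149
  (33 − 34.439)²/34.439 = 0.0601
χ² = 4.1333 + 0.1199 + 2.9773 + 0.0636 + 3.9077 + 0.1133 + 2.8149 + 0.0601 = 14.19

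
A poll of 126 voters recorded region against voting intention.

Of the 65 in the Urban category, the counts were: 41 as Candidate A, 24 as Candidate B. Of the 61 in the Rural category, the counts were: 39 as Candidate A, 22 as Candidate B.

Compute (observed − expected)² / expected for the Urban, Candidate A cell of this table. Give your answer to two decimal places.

0.00

Row total (Urban) = 65; column total (Candidate A) = 80; N = 126.
Expected count E = 65 × 80 / 126 = 41.270.
Contribution = (O − E)²/E = (41 − 41.270)² / 41.270 = 0.00.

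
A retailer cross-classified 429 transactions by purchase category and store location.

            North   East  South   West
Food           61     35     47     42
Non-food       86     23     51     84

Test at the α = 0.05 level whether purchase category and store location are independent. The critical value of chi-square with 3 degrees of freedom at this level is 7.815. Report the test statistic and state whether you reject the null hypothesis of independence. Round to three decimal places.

13.030; reject H₀

Row totals: 185, 244. Column totals: 147, 58, 98, 126. Grand total N = 429.
Expected counts (row total × column total / N):
  Food, North: 185×147/429 = 63.3916
  Food, East: 185×58/429 = 25.0117
  Food, South: 185×98/429 = 42.2611
  Food, West: 185×126/429 = 54.3357
  Non-food, North: 244×147/429 = 83.6084
  Non-food, East: 244×58/429 = 32.9883
  Non-food, South: 244×98/429 = 55.7389
  Non-food, West: 244×126/429 = 71.6643
Contributions (O − E)²/E:
  (61 − 63.3916)²/63.3916 = 0.0902
  (35 − 25.0117)²/25.0117 = 3.9888
  (47 − 42.2611)²/42.2611 = 0.5314
  (42 − 54.3357)²/54.3357 = 2.8005
  (86 − 83.6084)²/83.6084 = 0.0684
  (23 − 32.9883)²/32.9883 = 3.0243
  (51 − 55.7389)²/55.7389 = 0.4029
  (84 − 71.6643)²/71.6643 = 2.1234
χ² = 0.0902 + 3.9888 + 0.5314 + 2.8005 + 0.0684 + 3.0243 + 0.4029 + 2.1234 = 13.030
df = (2−1)(4−1) = 3. Since 13.030 > 7.815, reject the null hypothesis of independence at α = 0.05.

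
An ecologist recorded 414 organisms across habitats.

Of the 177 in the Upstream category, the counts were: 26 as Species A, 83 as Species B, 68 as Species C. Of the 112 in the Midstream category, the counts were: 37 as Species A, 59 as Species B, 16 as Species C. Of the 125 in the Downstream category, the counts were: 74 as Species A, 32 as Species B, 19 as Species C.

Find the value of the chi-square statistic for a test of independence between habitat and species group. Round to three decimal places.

Row totals: 177, 112, 125. Column totals: 137, 174, 103. Grand total N = 414.
Expected counts (row total × column total / N):
  Upstream, Species A: 177×137/414 = 58.5725
  Upstream, Species B: 177×174/414 = 74.3913
  Upstream, Species C: 177×103/414 = 44.0362
  Midstream, Species A: 112×137/414 = 37.0628
  Midstream, Species B: 112×174/414 = 47.0725
  Midstream, Species C: 112×103/414 = 27.8647
  Downstream, Species A: 125×137/414 = 41.3647
  Downstream, Species B: 125×174/414 = 52.5362
  Downstream, Species C: 125×103/414 = 31.0990
Contributions (O − E)²/E:
  (26 − 58.5725)²/58.5725 = 18.1138
  (83 − 74.3913)²/74.3913 = 0.9962
  (68 − 44.0362)²/44.0362 = 13.0407
  (37 − 37.0628)²/37.0628 = 0.0001
  (59 − 47.0725)²/47.0725 = 3.0223
  (16 − 27.8647)²/27.8647 = 5.0520
  (74 − 41.3647)²/41.3647 = 25.7481
  (32 − 52.5362)²/52.5362 = 8.0275
  (19 − 31.0990)²/31.0990 = 4.7071
χ² = 18.1138 + 0.9962 + 13.0407 + 0.0001 + 3.0223 + 5.0520 + 25.7481 + 8.0275 + 4.7071 = 78.708

78.708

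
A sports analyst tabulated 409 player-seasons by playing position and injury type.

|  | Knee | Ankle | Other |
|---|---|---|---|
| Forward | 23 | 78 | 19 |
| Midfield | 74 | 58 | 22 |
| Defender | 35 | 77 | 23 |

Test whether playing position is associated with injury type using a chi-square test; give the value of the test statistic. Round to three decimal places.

30.934

Row totals: 120, 154, 135. Column totals: 132, 213, 64. Grand total N = 409.
Expected counts (row total × column total / N):
  Forward, Knee: 120×132/409 = 38.7286
  Forward, Ankle: 120×213/409 = 62.4939
  Forward, Other: 120×64/409 = 18.7775
  Midfield, Knee: 154×132/409 = 49.7017
  Midfield, Ankle: 154×213/409 = 80.2005
  Midfield, Other: 154×64/409 = 24.0978
  Defender, Knee: 135×132/409 = 43.5697
  Defender, Ankle: 135×213/409 = 70.3056
  Defender, Other: 135×64/409 = 21.1247
Contributions (O − E)²/E:
  (23 − 38.7286)²/38.7286 = 6.3878
  (78 − 62.4939)²/62.4939 = 3.8474
  (19 − 18.7775)²/18.7775 = 0.0026
  (74 − 49.7017)²/49.7017 = 11.8790
  (58 − 80.2005)²/80.2005 = 6.1454
  (22 − 24.0978)²/24.0978 = 0.1826
  (35 − 43.5697)²/43.5697 = 1.6856
  (77 − 70.3056)²/70.3056 = 0.6374
  (23 − 21.1247)²/21.1247 = 0.1665
χ² = 6.3878 + 3.8474 + 0.0026 + 11.8790 + 6.1454 + 0.1826 + 1.6856 + 0.6374 + 0.1665 = 30.934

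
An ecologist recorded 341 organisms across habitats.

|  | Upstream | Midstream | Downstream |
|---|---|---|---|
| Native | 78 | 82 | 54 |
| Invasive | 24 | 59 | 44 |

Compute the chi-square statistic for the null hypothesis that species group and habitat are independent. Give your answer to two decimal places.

Row totals: 214, 127. Column totals: 102, 141, 98. Grand total N = 341.
Expected counts (row total × column total / N):
  Native, Upstream: 214×102/341 = 64.012
  Native, Midstream: 214×141/341 = 88.487
  Native, Downstream: 214×98/341 = 61.501
  Invasive, Upstream: 127×102/341 = 37.988
  Invasive, Midstream: 127×141/341 = 52.513
  Invasive, Downstream: 127×98/341 = 36.499
Contributions (O − E)²/E:
  (78 − 64.012)²/64.012 = 3.0567
  (82 − 88.487)²/88.487 = 0.4756
  (54 − 61.501)²/61.501 = 0.9149
  (24 − 37.988)²/37.988 = 5.1507
  (59 − 52.513)²/52.513 = 0.8013
  (44 − 36.499)²/36.499 = 1.5415
χ² = 3.0567 + 0.4756 + 0.9149 + 5.1507 + 0.8013 + 1.5415 = 11.94

11.94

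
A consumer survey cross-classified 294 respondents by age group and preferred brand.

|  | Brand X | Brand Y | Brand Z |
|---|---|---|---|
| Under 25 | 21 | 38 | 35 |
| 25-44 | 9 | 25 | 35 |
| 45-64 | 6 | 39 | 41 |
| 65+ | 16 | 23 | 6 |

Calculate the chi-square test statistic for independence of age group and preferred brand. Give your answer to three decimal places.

28.860

Row totals: 94, 69, 86, 45. Column totals: 52, 125, 117. Grand total N = 294.
Expected counts (row total × column total / N):
  Under 25, Brand X: 94×52/294 = 16.6259
  Under 25, Brand Y: 94×125/294 = 39.9660
  Under 25, Brand Z: 94×117/294 = 37.4082
  25-44, Brand X: 69×52/294 = 12.2041
  25-44, Brand Y: 69×125/294 = 29.3367
  25-44, Brand Z: 69×117/294 = 27.4592
  45-64, Brand X: 86×52/294 = 15.2109
  45-64, Brand Y: 86×125/294 = 36.5646
  45-64, Brand Z: 86×117/294 = 34.2245
  65+, Brand X: 45×52/294 = 7.9592
  65+, Brand Y: 45×125/294 = 19.1327
  65+, Brand Z: 45×117/294 = 17.9082
Contributions (O − E)²/E:
  (21 − 16.6259)²/16.6259 = 1.1508
  (38 − 39.9660)²/39.9660 = 0.0967
  (35 − 37.4082)²/37.4082 = 0.1550
  (9 − 12.2041)²/12.2041 = 0.8412
  (25 − 29.3367)²/29.3367 = 0.6411
  (35 − 27.4592)²/27.4592 = 2.0708
  (6 − 15.2109)²/15.2109 = 5.5776
  (39 − 36.5646)²/36.5646 = 0.1622
  (41 − 34.2245)²/34.2245 = 1.3414
  (16 − 7.9592)²/7.9592 = 8.1232
  (23 − 19.1327)²/19.1327 = 0.7817
  (6 − 17.9082)²/17.9082 = 7.9185
χ² = 1.1508 + 0.0967 + 0.1550 + 0.8412 + 0.6411 + 2.0708 + 5.5776 + 0.1622 + 1.3414 + 8.1232 + 0.7817 + 7.9185 = 28.860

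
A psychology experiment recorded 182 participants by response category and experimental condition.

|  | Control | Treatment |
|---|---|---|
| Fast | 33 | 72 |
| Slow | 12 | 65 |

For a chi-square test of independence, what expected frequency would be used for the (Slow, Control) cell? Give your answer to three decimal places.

Row total (Slow) = 77; column total (Control) = 45; grand total N = 182.
Expected count = (row total × column total) / N = 77 × 45 / 182 = 19.038.

19.038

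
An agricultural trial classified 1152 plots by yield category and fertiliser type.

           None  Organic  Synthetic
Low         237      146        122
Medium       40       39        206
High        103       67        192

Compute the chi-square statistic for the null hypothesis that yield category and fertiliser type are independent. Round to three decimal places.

Row totals: 505, 285, 362. Column totals: 380, 252, 520. Grand total N = 1152.
Expected counts (row total × column total / N):
  Low, None: 505×380/1152 = 166.5799
  Low, Organic: 505×252/1152 = 110.4688
  Low, Synthetic: 505×520/1152 = 227.9514
  Medium, None: 285×380/1152 = 94.0104
  Medium, Organic: 285×252/1152 = 62.3438
  Medium, Synthetic: 285×520/1152 = 128.6458
  High, None: 362×380/1152 = 119.4097
  High, Organic: 362×252/1152 = 79.1875
  High, Synthetic: 362×520/1152 = 163.4028
Contributions (O − E)²/E:
  (237 − 166.5799)²/166.5799 = 29.7694
  (146 − 110.4688)²/110.4688 = 11.4283
  (122 − 227.9514)²/227.9514 = 49.2460
  (40 − 94.0104)²/94.0104 = 31.0298
  (39 − 62.3438)²/62.3438 = 8.7408
  (206 − 128.6458)²/128.6458 = 46.5128
  (103 − 119.4097)²/119.4097 = 2.2551
  (67 − 79.1875)²/79.1875 = 1.8757
  (192 − 163.4028)²/163.4028 = 5.0048
χ² = 29.7694 + 11.4283 + 49.2460 + 31.0298 + 8.7408 + 46.5128 + 2.2551 + 1.8757 + 5.0048 = 185.863

185.863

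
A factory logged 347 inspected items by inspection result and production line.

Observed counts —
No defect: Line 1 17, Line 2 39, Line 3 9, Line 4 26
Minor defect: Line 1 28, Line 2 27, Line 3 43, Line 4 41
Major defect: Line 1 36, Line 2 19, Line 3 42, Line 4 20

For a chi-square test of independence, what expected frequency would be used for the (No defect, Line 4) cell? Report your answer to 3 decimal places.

Row total (No defect) = 91; column total (Line 4) = 87; grand total N = 347.
Expected count = (row total × column total) / N = 91 × 87 / 347 = 22.816.

22.816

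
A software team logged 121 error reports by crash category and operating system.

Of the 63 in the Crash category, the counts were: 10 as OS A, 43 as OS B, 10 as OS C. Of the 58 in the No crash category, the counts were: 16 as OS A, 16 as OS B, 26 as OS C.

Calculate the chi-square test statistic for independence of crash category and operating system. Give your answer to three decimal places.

20.680

Row totals: 63, 58. Column totals: 26, 59, 36. Grand total N = 121.
Expected counts (row total × column total / N):
  Crash, OS A: 63×26/121 = 13.5372
  Crash, OS B: 63×59/121 = 30.7190
  Crash, OS C: 63×36/121 = 18.7438
  No crash, OS A: 58×26/121 = 12.4628
  No crash, OS B: 58×59/121 = 28.2810
  No crash, OS C: 58×36/121 = 17.2562
Contributions (O − E)²/E:
  (10 − 13.5372)²/13.5372 = 0.9243
  (43 − 30.7190)²/30.7190 = 4.9098
  (10 − 18.7438)²/18.7438 = 4.0789
  (16 − 12.4628)²/12.4628 = 1.0039
  (16 − 28.2810)²/28.2810 = 5.3330
  (26 − 17.2562)²/17.2562 = 4.4305
χ² = 0.9243 + 4.9098 + 4.0789 + 1.0039 + 5.3330 + 4.4305 = 20.680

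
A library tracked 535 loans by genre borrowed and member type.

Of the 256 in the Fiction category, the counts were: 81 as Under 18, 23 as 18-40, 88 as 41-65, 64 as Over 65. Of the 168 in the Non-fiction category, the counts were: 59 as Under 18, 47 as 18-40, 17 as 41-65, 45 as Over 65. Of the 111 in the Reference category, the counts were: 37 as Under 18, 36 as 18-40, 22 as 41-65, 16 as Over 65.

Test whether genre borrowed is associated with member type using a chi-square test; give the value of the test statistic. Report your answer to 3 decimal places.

61.083

Row totals: 256, 168, 111. Column totals: 177, 106, 127, 125. Grand total N = 535.
Expected counts (row total × column total / N):
  Fiction, Under 18: 256×177/535 = 84.6953
  Fiction, 18-40: 256×106/535 = 50.7215
  Fiction, 41-65: 256×127/535 = 60.7701
  Fiction, Over 65: 256×125/535 = 59.8131
  Non-fiction, Under 18: 168×177/535 = 55.5813
  Non-fiction, 18-40: 168×106/535 = 33.2860
  Non-fiction, 41-65: 168×127/535 = 39.8804
  Non-fiction, Over 65: 168×125/535 = 39.2523
  Reference, Under 18: 111×177/535 = 36.7234
  Reference, 18-40: 111×106/535 = 21.9925
  Reference, 41-65: 111×127/535 = 26.3495
  Reference, Over 65: 111×125/535 = 25.9346
Contributions (O − E)²/E:
  (81 − 84.6953)²/84.6953 = 0.1612
  (23 − 50.7215)²/50.7215 = 15.1510
  (88 − 60.7701)²/60.7701 = 12.2012
  (64 − 59.8131)²/59.8131 = 0.2931
  (59 − 55.5813)²/55.5813 = 0.2103
  (47 − 33.2860)²/33.2860 = 5.6502
  (17 − 39.8804)²/39.8804 = 13.1271
  (45 − 39.2523)²/39.2523 = 0.8416
  (37 − 36.7234)²/36.7234 = 0.0021
  (36 − 21.9925)²/21.9925 = 8.9217
  (22 − 26.3495)²/26.3495 = 0.7180
  (16 − 25.9346)²/25.9346 = 3.8056
χ² = 0.1612 + 15.1510 + 12.2012 + 0.2931 + 0.2103 + 5.6502 + 13.1271 + 0.8416 + 0.0021 + 8.9217 + 0.7180 + 3.8056 = 61.083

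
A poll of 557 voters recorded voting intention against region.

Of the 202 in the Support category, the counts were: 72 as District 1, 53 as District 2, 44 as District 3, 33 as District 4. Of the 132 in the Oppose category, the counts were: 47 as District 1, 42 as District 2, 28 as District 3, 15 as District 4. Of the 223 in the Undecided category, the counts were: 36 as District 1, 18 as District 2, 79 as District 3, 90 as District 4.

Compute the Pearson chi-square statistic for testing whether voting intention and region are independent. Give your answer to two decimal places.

Row totals: 202, 132, 223. Column totals: 155, 113, 151, 138. Grand total N = 557.
Expected counts (row total × column total / N):
  Support, District 1: 202×155/557 = 56.212
  Support, District 2: 202×113/557 = 40.980
  Support, District 3: 202×151/557 = 54.761
  Support, District 4: 202×138/557 = 50.047
  Oppose, District 1: 132×155/557 = 36.732
  Oppose, District 2: 132×113/557 = 26.779
  Oppose, District 3: 132×151/557 = 35.785
  Oppose, District 4: 132×138/557 = 32.704
  Undecided, District 1: 223×155/557 = 62.056
  Undecided, District 2: 223×113/557 = 45.241
  Undecided, District 3: 223×151/557 = 60.454
  Undecided, District 4: 223×138/557 = 55.250
Contributions (O − E)²/E:
  (72 − 56.212)²/56.212 = 4.4343
  (53 − 40.980)²/40.980 = 3.5256
  (44 − 54.761)²/54.761 = 2.1146
  (33 − 50.047)²/50.047 = 5.8065
  (47 − 36.732)²/36.732 = 2.8703
  (42 − 26.779)²/26.779 = 8.6515
  (28 − 35.785)²/35.785 = 1.6936
  (15 − 32.704)²/32.704 = 9.5839
  (36 − 62.056)²/62.056 = 10.9404
  (18 − 45.241)²/45.241 = 16.4026
  (79 − 60.454)²/60.454 = 5.6895
  (90 − 55.250)²/55.250 = 21.8563
χ² = 4.4343 + 3.5256 + 2.1146 + 5.8065 + 2.8703 + 8.6515 + 1.6936 + 9.5839 + 10.9404 + 16.4026 + 5.6895 + 21.8563 = 93.57

93.57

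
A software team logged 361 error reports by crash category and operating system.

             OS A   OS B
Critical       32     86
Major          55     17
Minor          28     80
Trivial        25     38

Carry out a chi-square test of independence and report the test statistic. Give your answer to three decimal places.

Row totals: 118, 72, 108, 63. Column totals: 140, 221. Grand total N = 361.
Expected counts (row total × column total / N):
  Critical, OS A: 118×140/361 = 45.7618
  Critical, OS B: 118×221/361 = 72.2382
  Major, OS A: 72×140/361 = 27.9224
  Major, OS B: 72×221/361 = 44.0776
  Minor, OS A: 108×140/361 = 41.8837
  Minor, OS B: 108×221/361 = 66.1163
  Trivial, OS A: 63×140/361 = 24.4321
  Trivial, OS B: 63×221/361 = 38.5679
Contributions (O − E)²/E:
  (32 − 45.7618)²/45.7618 = 4.1385
  (86 − 72.2382)²/72.2382 = 2.6217
  (55 − 27.9224)²/27.9224 = 26.2584
  (17 − 44.0776)²/44.0776 = 16.6342
  (28 − 41.8837)²/41.8837 = 4.6022
  (80 − 66.1163)²/66.1163 = 2.9154
  (25 − 24.4321)²/24.4321 = 0.0132
  (38 − 38.5679)²/38.5679 = 0.0084
χ² = 4.1385 + 2.6217 + 26.2584 + 16.6342 + 4.6022 + 2.9154 + 0.0132 + 0.0084 = 57.192

57.192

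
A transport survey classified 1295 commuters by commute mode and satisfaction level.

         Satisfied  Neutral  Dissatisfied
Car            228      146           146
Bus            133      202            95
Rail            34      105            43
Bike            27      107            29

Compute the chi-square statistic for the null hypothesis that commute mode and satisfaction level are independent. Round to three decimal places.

Row totals: 520, 430, 182, 163. Column totals: 422, 560, 313. Grand total N = 1295.
Expected counts (row total × column total / N):
  Car, Satisfied: 520×422/1295 = 169.4517
  Car, Neutral: 520×560/1295 = 224.8649
  Car, Dissatisfied: 520×313/1295 = 125.6834
  Bus, Satisfied: 430×422/1295 = 140.1236
  Bus, Neutral: 430×560/1295 = 185.9459
  Bus, Dissatisfied: 430×313/1295 = 103.9305
  Rail, Satisfied: 182×422/1295 = 59.3081
  Rail, Neutral: 182×560/1295 = 78.7027
  Rail, Dissatisfied: 182×313/1295 = 43.9892
  Bike, Satisfied: 163×422/1295 = 53.1166
  Bike, Neutral: 163×560/1295 = 70.4865
  Bike, Dissatisfied: 163×313/1295 = 39.3969
Contributions (O − E)²/E:
  (228 − 169.4517)²/169.4517 = 20.2294
  (146 − 224.8649)²/224.8649 = 27.6596
  (146 − 125.6834)²/125.6834 = 3.2842
  (133 − 140.1236)²/140.1236 = 0.3621
  (202 − 185.9459)²/185.9459 = 1.3861
  (95 − 103.9305)²/103.9305 = 0.7674
  (34 − 59.3081)²/59.3081 = 10.7995
  (105 − 78.7027)²/78.7027 = 8.7868
  (43 − 43.9892)²/43.9892 = 0.0222
  (27 − 53.1166)²/53.1166 = 12.8411
  (107 − 70.4865)²/70.4865 = 18.9148
  (29 − 39.3969)²/39.3969 = 2.7438
χ² = 20.2294 + 27.6596 + 3.2842 + 0.3621 + 1.3861 + 0.7674 + 10.7995 + 8.7868 + 0.0222 + 12.8411 + 18.9148 + 2.7438 = 107.797

107.797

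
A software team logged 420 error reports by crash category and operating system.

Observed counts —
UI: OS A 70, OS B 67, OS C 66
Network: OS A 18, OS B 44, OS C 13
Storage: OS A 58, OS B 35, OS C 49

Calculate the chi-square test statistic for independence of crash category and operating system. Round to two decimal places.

Row totals: 203, 75, 142. Column totals: 146, 146, 128. Grand total N = 420.
Expected counts (row total × column total / N):
  UI, OS A: 203×146/420 = 70.567
  UI, OS B: 203×146/420 = 70.567
  UI, OS C: 203×128/420 = 61.867
  Network, OS A: 75×146/420 = 26.071
  Network, OS B: 75×146/420 = 26.071
  Network, OS C: 75×128/420 = 22.857
  Storage, OS A: 142×146/420 = 49.362
  Storage, OS B: 142×146/420 = 49.362
  Storage, OS C: 142×128/420 = 43.276
Contributions (O − E)²/E:
  (70 − 70.567)²/70.567 = 0.0046
  (67 − 70.567)²/70.567 = 0.1803
  (66 − 61.867)²/61.867 = 0.2761
  (18 − 26.071)²/26.071 = 2.4986
  (44 − 26.071)²/26.071 = 12.3298
  (13 − 22.857)²/22.857 = 4.2508
  (58 − 49.362)²/49.362 = 1.5116
  (35 − 49.362)²/49.362 = 4.1787
  (49 − 43.276)²/43.276 = 0.7571
χ² = 0.0046 + 0.1803 + 0.2761 + 2.4986 + 12.3298 + 4.2508 + 1.5116 + 4.1787 + 0.7571 = 25.99

25.99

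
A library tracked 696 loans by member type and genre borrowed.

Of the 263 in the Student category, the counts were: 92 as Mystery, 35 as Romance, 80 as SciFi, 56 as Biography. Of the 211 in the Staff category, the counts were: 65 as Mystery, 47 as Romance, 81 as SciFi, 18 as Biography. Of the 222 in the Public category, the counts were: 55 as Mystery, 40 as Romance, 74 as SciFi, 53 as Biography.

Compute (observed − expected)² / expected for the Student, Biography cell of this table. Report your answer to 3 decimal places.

1.337

Row total (Student) = 263; column total (Biography) = 127; N = 696.
Expected count E = 263 × 127 / 696 = 47.9899.
Contribution = (O − E)²/E = (56 − 47.9899)² / 47.9899 = 1.337.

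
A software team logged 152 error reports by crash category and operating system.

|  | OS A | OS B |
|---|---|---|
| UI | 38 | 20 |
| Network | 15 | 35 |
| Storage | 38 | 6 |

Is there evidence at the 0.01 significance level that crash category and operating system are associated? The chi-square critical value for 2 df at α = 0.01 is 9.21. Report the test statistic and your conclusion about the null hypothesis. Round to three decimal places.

Row totals: 58, 50, 44. Column totals: 91, 61. Grand total N = 152.
Expected counts (row total × column total / N):
  UI, OS A: 58×91/152 = 34.7237
  UI, OS B: 58×61/152 = 23.2763
  Network, OS A: 50×91/152 = 29.9342
  Network, OS B: 50×61/152 = 20.0658
  Storage, OS A: 44×91/152 = 26.3421
  Storage, OS B: 44×61/152 = 17.6579
Contributions (O − E)²/E:
  (38 − 34.7237)²/34.7237 = 0.3091
  (20 − 23.2763)²/23.2763 = 0.4612
  (15 − 29.9342)²/29.9342 = 7.4507
  (35 − 20.0658)²/20.0658 = 11.1149
  (38 − 26.3421)²/26.3421 = 5.1593
  (6 − 17.6579)²/17.6579 = 7.6966
χ² = 0.3091 + 0.4612 + 7.4507 + 11.1149 + 5.1593 + 7.6966 = 32.192
df = (3−1)(2−1) = 2. Since 32.192 > 9.21, reject the null hypothesis of independence at α = 0.01.

32.192; reject H₀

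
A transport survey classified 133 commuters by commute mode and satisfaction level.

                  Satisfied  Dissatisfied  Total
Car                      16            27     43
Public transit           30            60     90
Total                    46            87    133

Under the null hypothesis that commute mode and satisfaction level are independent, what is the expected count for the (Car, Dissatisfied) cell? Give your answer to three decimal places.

28.128

Row total (Car) = 43; column total (Dissatisfied) = 87; grand total N = 133.
Expected count = (row total × column total) / N = 43 × 87 / 133 = 28.128.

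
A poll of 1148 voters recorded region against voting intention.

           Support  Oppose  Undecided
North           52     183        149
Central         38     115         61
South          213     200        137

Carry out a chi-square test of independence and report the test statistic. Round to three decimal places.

Row totals: 384, 214, 550. Column totals: 303, 498, 347. Grand total N = 1148.
Expected counts (row total × column total / N):
  North, Support: 384×303/1148 = 101.3519
  North, Oppose: 384×498/1148 = 166.5784
  North, Undecided: 384×347/1148 = 116.0697
  Central, Support: 214×303/1148 = 56.4826
  Central, Oppose: 214×498/1148 = 92.8328
  Central, Undecided: 214×347/1148 = 64.6847
  South, Support: 550×303/1148 = 145.1655
  South, Oppose: 550×498/1148 = 238.5889
  South, Undecided: 550×347/1148 = 166.2456
Contributions (O − E)²/E:
  (52 − 101.3519)²/101.3519 = 24.0312
  (183 − 166.5784)²/166.5784 = 1.6189
  (149 − 116.0697)²/116.0697 = 9.3427
  (38 − 56.4826)²/56.4826 = 6.0480
  (115 − 92.8328)²/92.8328 = 5.2932
  (61 − 64.6847)²/64.6847 = 0.2099
  (213 − 145.1655)²/145.1655 = 31.6984
  (200 − 238.5889)²/238.5889 = 6.2413
  (137 − 166.2456)²/166.2456 = 5.1448
χ² = 24.0312 + 1.6189 + 9.3427 + 6.0480 + 5.2932 + 0.2099 + 31.6984 + 6.2413 + 5.1448 = 89.628

89.628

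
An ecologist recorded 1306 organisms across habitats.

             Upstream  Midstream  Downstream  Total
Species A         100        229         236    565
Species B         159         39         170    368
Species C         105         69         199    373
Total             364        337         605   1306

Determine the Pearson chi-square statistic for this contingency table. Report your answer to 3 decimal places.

146.723

Grand total N = 1306.
Expected counts (row total × column total / N):
  Species A, Upstream: 565×364/1306 = 157.4732
  Species A, Midstream: 565×337/1306 = 145.7925
  Species A, Downstream: 565×605/1306 = 261.7343
  Species B, Upstream: 368×364/1306 = 102.5666
  Species B, Midstream: 368×337/1306 = 94.9587
  Species B, Downstream: 368×605/1306 = 170.4747
  Species C, Upstream: 373×364/1306 = 103.9602
  Species C, Midstream: 373×337/1306 = 96.2489
  Species C, Downstream: 373×605/1306 = 172.7910
Contributions (O − E)²/E:
  (100 − 157.4732)²/157.4732 = 20.9761
  (229 − 145.7925)²/145.7925 = 47.4886
  (236 − 261.7343)²/261.7343 = 2.5303
  (159 − 102.5666)²/102.5666 = 31.0503
  (39 − 94.9587)²/94.9587 = 32.9762
  (170 − 170.4747)²/170.4747 = 0.0013
  (105 − 103.9602)²/103.9602 = 0.0104
  (69 − 96.2489)²/96.2489 = 7.7144
  (199 − 172.7910)²/172.7910 = 3.9754
χ² = 20.9761 + 47.4886 + 2.5303 + 31.0503 + 32.9762 + 0.0013 + 0.0104 + 7.7144 + 3.9754 = 146.723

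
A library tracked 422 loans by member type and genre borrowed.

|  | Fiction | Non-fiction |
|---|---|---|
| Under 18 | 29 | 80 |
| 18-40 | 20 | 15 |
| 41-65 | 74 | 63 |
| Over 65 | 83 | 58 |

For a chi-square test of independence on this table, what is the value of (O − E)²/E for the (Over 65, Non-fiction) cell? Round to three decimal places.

Row total (Over 65) = 141; column total (Non-fiction) = 216; N = 422.
Expected count E = 141 × 216 / 422 = 72.1706.
Contribution = (O − E)²/E = (58 − 72.1706)² / 72.1706 = 2.782.

2.782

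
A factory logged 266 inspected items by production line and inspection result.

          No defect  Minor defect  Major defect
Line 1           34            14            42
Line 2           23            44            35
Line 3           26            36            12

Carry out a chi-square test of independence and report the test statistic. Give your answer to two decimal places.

Row totals: 90, 102, 74. Column totals: 83, 94, 89. Grand total N = 266.
Expected counts (row total × column total / N):
  Line 1, No defect: 90×83/266 = 28.083
  Line 1, Minor defect: 90×94/266 = 31.805
  Line 1, Major defect: 90×89/266 = 30.113
  Line 2, No defect: 102×83/266 = 31.827
  Line 2, Minor defect: 102×94/266 = 36.045
  Line 2, Major defect: 102×89/266 = 34.128
  Line 3, No defect: 74×83/266 = 23.090
  Line 3, Minor defect: 74×94/266 = 26.150
  Line 3, Major defect: 74×89/266 = 24.759
Contributions (O − E)²/E:
  (34 − 28.083)²/28.083 = 1.2467
  (14 − 31.805)²/31.805 = 9.9676
  (42 − 30.113)²/30.113 = 4.6924
  (23 − 31.827)²/31.827 = 2.4481
  (44 − 36.045)²/36.045 = 1.7556
  (35 − 34.128)²/34.128 = 0.0223
  (26 − 23.090)²/23.090 = 0.3667
  (36 − 26.150)²/26.150 = 3.7102
  (12 − 24.759)²/24.759 = 6.5751
χ² = 1.2467 + 9.9676 + 4.6924 + 2.4481 + 1.7556 + 0.0223 + 0.3667 + 3.7102 + 6.5751 = 30.78

30.78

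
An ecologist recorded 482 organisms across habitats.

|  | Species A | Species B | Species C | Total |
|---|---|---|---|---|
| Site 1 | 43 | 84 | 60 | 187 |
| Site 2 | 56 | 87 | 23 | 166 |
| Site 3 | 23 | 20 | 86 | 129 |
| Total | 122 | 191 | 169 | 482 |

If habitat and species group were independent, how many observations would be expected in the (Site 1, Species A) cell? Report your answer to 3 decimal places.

Row total (Site 1) = 187; column total (Species A) = 122; grand total N = 482.
Expected count = (row total × column total) / N = 187 × 122 / 482 = 47.332.

47.332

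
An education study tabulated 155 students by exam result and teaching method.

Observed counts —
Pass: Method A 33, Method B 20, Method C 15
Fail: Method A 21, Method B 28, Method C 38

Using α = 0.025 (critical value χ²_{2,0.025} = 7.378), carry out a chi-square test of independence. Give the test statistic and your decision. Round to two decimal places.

Row totals: 68, 87. Column totals: 54, 48, 53. Grand total N = 155.
Expected counts (row total × column total / N):
  Pass, Method A: 68×54/155 = 23.690
  Pass, Method B: 68×48/155 = 21.058
  Pass, Method C: 68×53/155 = 23.252
  Fail, Method A: 87×54/155 = 30.310
  Fail, Method B: 87×48/155 = 26.942
  Fail, Method C: 87×53/155 = 29.748
Contributions (O − E)²/E:
  (33 − 23.690)²/23.690 = 3.6588
  (20 − 21.058)²/21.058 = 0.0532
  (15 − 23.252)²/23.252 = 2.9286
  (21 − 30.310)²/30.310 = 2.8597
  (28 − 26.942)²/26.942 = 0.0415
  (38 − 29.748)²/29.748 = 2.2891
χ² = 3.6588 + 0.0532 + 2.9286 + 2.8597 + 0.0415 + 2.2891 = 11.83
df = (2−1)(3−1) = 2. Since 11.83 > 7.378, reject the null hypothesis of independence at α = 0.025.

11.83; reject H₀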